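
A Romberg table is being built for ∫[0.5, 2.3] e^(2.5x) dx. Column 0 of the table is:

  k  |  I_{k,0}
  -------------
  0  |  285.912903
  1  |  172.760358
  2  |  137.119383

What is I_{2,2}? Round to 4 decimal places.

124.5855

Richardson extrapolation on the trapezoidal column (denominator 4−1=3):
I_{1,1} = (4·172.760358 − 285.912903) / 3 = 135.042843
I_{2,1} = (4·137.119383 − 172.760358) / 3 = 125.239058
I_{2,2} = 125.239058 + (125.239058 − 135.042843)/15 = 124.585472
(Column j=1 coincides with Simpson's rule on the same nodes.)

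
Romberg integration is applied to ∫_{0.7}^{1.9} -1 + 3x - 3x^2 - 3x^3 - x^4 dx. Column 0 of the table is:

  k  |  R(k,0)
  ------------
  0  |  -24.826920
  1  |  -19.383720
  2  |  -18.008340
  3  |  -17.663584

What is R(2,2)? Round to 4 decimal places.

Richardson extrapolation on the trapezoidal column (denominator 4−1=3):
R(1,1) = -19.383720 + (-19.383720 − (-24.826920))/3 = -17.569320
R(2,1) = (4·(-18.008340) − (-19.383720)) / 3 = -17.549880
R(2,2) = (16·(-17.549880) − (-17.569320)) / 15 = -17.548584

-17.5486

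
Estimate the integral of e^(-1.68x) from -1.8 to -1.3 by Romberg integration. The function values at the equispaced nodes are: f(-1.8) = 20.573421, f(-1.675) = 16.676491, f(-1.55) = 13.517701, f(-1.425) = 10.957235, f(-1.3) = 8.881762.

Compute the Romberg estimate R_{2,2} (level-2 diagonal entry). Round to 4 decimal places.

6.9593

R_{0,0} (trapezoid, 1 panel, h=0.5000): 7.363796
R_{1,0} (trapezoid, 2 panels, h=0.2500): 7.061323
R_{2,0} (trapezoid, 4 panels, h=0.1250): 6.984877
R_{1,1} = 7.061323 + (7.061323 − 7.363796)/3 = 6.960499
R_{2,1} = 6.984877 + (6.984877 − 7.061323)/3 = 6.959395
R_{2,2} = 6.959395 + (6.959395 − 6.960499)/15 = 6.959321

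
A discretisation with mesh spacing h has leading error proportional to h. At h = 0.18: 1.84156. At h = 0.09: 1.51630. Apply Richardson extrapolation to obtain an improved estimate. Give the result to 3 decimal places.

1.191

The leading error scales as h; refining by a factor of 2 reduces it by 2^1 = 2.
Extrapolated value = (2·A(h/2) − A(h)) / (2 − 1)
= (2·1.51630 − 1.84156) / 1
= 1.19104 / 1 = 1.19104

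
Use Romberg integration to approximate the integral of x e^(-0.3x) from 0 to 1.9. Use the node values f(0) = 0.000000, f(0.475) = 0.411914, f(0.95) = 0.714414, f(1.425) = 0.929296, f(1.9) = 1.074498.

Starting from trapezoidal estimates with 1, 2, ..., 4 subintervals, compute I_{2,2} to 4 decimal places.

1.2458

I_{0,0} (trapezoid, 1 panel, h=1.9000): 1.020773
I_{1,0} (trapezoid, 2 panels, h=0.9500): 1.189080
I_{2,0} (trapezoid, 4 panels, h=0.4750): 1.231615
I_{1,1} = 1.189080 + (1.189080 − 1.020773)/3 = 1.245182
I_{2,1} = 1.231615 + (1.231615 − 1.189080)/3 = 1.245793
I_{2,2} = 1.245793 + (1.245793 − 1.245182)/15 = 1.245834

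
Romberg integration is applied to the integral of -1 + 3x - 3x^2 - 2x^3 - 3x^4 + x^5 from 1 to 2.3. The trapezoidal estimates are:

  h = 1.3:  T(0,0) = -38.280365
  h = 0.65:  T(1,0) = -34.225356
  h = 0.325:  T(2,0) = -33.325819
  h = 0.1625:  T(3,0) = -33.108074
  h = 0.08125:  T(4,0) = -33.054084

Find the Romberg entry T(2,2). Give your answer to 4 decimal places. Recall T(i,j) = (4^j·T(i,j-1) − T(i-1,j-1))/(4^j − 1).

Richardson extrapolation on the trapezoidal column (denominator 4−1=3):
T(1,1) = -34.225356 + (-34.225356 − (-38.280365))/3 = -32.873686
T(2,1) = (4·(-33.325819) − (-34.225356)) / 3 = -33.025973
T(2,2) = (16·(-33.025973) − (-32.873686)) / 15 = -33.036125

-33.0361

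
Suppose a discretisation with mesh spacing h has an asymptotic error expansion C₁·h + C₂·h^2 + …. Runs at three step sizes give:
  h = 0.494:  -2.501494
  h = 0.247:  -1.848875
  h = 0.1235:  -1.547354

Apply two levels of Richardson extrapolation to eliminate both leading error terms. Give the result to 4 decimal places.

First eliminate the h term (factor 2^1 = 2):
  B₁ = (2·(-1.848875) − (-2.501494))/1 = -1.196256
  B₂ = (2·(-1.547354) − (-1.848875))/1 = -1.245833
Then eliminate the h^2 term (factor 2^2 = 4):
  (4·(-1.245833) − (-1.196256))/3 = -1.262359

-1.2624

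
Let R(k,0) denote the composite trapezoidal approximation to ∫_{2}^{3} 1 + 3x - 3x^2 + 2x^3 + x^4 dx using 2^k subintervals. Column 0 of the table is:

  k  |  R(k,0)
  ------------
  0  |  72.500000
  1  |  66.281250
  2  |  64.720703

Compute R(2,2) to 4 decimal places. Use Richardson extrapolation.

R(1,1) = 66.281250 + (66.281250 − 72.500000)/3 = 64.208333
R(2,1) = (4·64.720703 − 66.281250) / 3 = 64.200521
R(2,2) = 64.200521 + (64.200521 − 64.208333)/15 = 64.200000

64.2000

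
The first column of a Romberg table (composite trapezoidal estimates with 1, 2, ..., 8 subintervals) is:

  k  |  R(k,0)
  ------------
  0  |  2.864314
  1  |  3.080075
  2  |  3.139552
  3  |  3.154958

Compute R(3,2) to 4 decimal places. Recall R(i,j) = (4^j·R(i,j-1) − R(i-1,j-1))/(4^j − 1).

3.1601

Richardson extrapolation on the trapezoidal column (denominator 4−1=3):
R(2,1) = 3.139552 + (3.139552 − 3.080075)/3 = 3.159378
R(3,1) = 3.154958 + (3.154958 − 3.139552)/3 = 3.160093
R(3,2) = 3.160093 + (3.160093 − 3.159378)/15 = 3.160141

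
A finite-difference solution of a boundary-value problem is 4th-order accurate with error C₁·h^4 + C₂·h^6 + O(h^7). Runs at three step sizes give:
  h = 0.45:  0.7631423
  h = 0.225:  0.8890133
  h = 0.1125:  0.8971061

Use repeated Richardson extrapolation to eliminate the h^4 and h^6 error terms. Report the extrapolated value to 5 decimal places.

First eliminate the h^4 term (factor 2^4 = 16):
  B₁ = (16·0.8890133 − 0.7631423)/15 = 0.8974047
  B₂ = (16·0.8971061 − 0.8890133)/15 = 0.8976456
Then eliminate the h^6 term (factor 2^6 = 64):
  (64·0.8976456 − 0.8974047)/63 = 0.8976494

0.89765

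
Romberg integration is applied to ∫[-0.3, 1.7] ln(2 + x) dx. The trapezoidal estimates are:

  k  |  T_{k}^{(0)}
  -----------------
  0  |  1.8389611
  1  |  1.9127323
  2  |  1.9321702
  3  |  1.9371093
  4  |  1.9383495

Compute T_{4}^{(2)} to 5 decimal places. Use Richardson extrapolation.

Richardson extrapolation on the trapezoidal column (denominator 4−1=3):
T_{3}^{(1)} = (4·1.9371093 − 1.9321702) / 3 = 1.9387557
T_{4}^{(1)} = (4·1.9383495 − 1.9371093) / 3 = 1.9387629
T_{4}^{(2)} = 1.9387629 + (1.9387629 − 1.9387557)/15 = 1.9387634
(Column j=1 coincides with Simpson's rule on the same nodes.)

1.93876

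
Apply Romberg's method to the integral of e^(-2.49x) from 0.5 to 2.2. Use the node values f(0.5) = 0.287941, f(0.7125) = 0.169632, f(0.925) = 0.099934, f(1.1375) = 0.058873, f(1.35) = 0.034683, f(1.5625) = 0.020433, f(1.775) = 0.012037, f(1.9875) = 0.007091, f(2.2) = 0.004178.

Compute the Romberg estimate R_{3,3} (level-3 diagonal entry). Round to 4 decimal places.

0.1140

R_{0,0} (trapezoid, 1 panel, h=1.7000): 0.248301
R_{1,0} (trapezoid, 2 panels, h=0.8500): 0.153631
R_{2,0} (trapezoid, 4 panels, h=0.4250): 0.124403
R_{3,0} (trapezoid, 8 panels, h=0.2125): 0.116608
R_{1,1} = 0.153631 + (0.153631 − 0.248301)/3 = 0.122074
R_{2,1} = 0.124403 + (0.124403 − 0.153631)/3 = 0.114660
R_{3,1} = 0.116608 + (0.116608 − 0.124403)/3 = 0.114010
R_{2,2} = 0.114660 + (0.114660 − 0.122074)/15 = 0.114166
R_{3,2} = 0.114010 + (0.114010 − 0.114660)/15 = 0.113967
R_{3,3} = 0.113967 + (0.113967 − 0.114166)/63 = 0.113964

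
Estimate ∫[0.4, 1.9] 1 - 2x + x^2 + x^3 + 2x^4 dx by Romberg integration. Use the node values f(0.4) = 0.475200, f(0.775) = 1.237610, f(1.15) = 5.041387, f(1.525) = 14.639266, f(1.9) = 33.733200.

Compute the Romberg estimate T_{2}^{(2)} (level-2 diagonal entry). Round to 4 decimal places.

T_{0}^{(0)} (trapezoid, 1 panel, h=1.5000): 25.656300
T_{1}^{(0)} (trapezoid, 2 panels, h=0.7500): 16.609190
T_{2}^{(0)} (trapezoid, 4 panels, h=0.3750): 14.258424
T_{1}^{(1)} = 16.609190 + (16.609190 − 25.656300)/3 = 13.593487
T_{2}^{(1)} = 14.258424 + (14.258424 − 16.609190)/3 = 13.474835
T_{2}^{(2)} = 13.474835 + (13.474835 − 13.593487)/15 = 13.466925

13.4669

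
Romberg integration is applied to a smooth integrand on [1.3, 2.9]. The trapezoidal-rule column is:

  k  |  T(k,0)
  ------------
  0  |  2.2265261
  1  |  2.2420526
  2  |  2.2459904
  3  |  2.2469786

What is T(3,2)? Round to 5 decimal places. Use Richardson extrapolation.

2.24731

Richardson extrapolation on the trapezoidal column (denominator 4−1=3):
T(2,1) = (4·2.2459904 − 2.2420526) / 3 = 2.2473030
T(3,1) = 2.2469786 + (2.2469786 − 2.2459904)/3 = 2.2473080
T(3,2) = (16·2.2473080 − 2.2473030) / 15 = 2.2473083
(Column j=1 coincides with Simpson's rule on the same nodes.)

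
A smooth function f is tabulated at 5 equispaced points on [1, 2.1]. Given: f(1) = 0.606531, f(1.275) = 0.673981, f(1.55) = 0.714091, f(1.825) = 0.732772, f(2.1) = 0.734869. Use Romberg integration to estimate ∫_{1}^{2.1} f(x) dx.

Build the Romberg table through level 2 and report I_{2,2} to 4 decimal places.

0.7697

I_{0,0} (trapezoid, 1 panel, h=1.1000): 0.737770
I_{1,0} (trapezoid, 2 panels, h=0.5500): 0.761635
I_{2,0} (trapezoid, 4 panels, h=0.2750): 0.767675
I_{1,1} = 0.761635 + (0.761635 − 0.737770)/3 = 0.769590
I_{2,1} = 0.767675 + (0.767675 − 0.761635)/3 = 0.769688
I_{2,2} = 0.769688 + (0.769688 − 0.769590)/15 = 0.769695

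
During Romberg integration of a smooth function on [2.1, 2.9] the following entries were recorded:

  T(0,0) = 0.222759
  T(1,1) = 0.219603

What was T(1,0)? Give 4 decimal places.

0.2204

From T(1,1) = (4·T(1,0) − T(0,0))/3, solve for T(1,0):
4·T(1,0) = 3·0.219603 + 0.222759 = 0.881568
T(1,0) = 0.220392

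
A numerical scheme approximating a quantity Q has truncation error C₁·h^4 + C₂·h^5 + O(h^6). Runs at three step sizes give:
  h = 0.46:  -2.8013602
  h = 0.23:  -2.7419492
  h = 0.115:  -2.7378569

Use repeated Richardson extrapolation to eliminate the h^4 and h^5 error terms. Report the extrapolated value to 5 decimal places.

First eliminate the h^4 term (factor 2^4 = 16):
  B₁ = (16·(-2.7419492) − (-2.8013602))/15 = -2.7379885
  B₂ = (16·(-2.7378569) − (-2.7419492))/15 = -2.7375841
Then eliminate the h^5 term (factor 2^5 = 32):
  (32·(-2.7375841) − (-2.7379885))/31 = -2.7375711

-2.73757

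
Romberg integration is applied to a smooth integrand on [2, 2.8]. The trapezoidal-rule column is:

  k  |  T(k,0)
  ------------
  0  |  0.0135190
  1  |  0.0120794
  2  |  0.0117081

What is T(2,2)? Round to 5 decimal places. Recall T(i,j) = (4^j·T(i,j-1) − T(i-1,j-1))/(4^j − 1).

0.01158

Richardson extrapolation on the trapezoidal column (denominator 4−1=3):
T(1,1) = 0.0120794 + (0.0120794 − 0.0135190)/3 = 0.0115995
T(2,1) = (4·0.0117081 − 0.0120794) / 3 = 0.0115843
T(2,2) = (16·0.0115843 − 0.0115995) / 15 = 0.0115833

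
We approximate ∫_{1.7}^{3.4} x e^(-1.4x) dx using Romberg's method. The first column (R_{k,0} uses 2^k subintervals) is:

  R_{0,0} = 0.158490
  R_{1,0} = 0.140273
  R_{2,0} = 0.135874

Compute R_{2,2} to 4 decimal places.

0.1344

Richardson extrapolation on the trapezoidal column (denominator 4−1=3):
R_{1,1} = 0.140273 + (0.140273 − 0.158490)/3 = 0.134201
R_{2,1} = 0.135874 + (0.135874 − 0.140273)/3 = 0.134408
R_{2,2} = 0.134408 + (0.134408 − 0.134201)/15 = 0.134422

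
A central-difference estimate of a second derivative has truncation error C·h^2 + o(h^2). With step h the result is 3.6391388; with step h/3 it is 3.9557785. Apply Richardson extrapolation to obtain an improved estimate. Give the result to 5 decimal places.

3.99536

Extrapolated value = (9·A(h/3) − A(h)) / (9 − 1)
= (9·3.9557785 − 3.6391388) / 8
= 31.9628677 / 8 = 3.9953585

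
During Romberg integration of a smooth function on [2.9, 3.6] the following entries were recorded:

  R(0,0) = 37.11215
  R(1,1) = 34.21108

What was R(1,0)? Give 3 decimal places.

From R(1,1) = (4·R(1,0) − R(0,0))/3, solve for R(1,0):
4·R(1,0) = 3·34.21108 + 37.11215 = 139.74539
R(1,0) = 34.93635

34.936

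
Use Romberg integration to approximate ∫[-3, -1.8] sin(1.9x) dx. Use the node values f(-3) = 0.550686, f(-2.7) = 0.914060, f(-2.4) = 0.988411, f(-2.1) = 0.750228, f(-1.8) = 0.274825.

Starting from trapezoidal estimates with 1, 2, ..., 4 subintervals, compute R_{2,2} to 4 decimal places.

0.9453

R_{0,0} (trapezoid, 1 panel, h=1.2000): 0.495307
R_{1,0} (trapezoid, 2 panels, h=0.6000): 0.840700
R_{2,0} (trapezoid, 4 panels, h=0.3000): 0.919636
R_{1,1} = 0.840700 + (0.840700 − 0.495307)/3 = 0.955831
R_{2,1} = 0.919636 + (0.919636 − 0.840700)/3 = 0.945948
R_{2,2} = 0.945948 + (0.945948 − 0.955831)/15 = 0.945289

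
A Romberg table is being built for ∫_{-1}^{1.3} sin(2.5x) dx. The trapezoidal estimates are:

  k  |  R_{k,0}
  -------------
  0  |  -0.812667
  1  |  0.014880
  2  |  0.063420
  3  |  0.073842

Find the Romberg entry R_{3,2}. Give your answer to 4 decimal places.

Richardson extrapolation on the trapezoidal column (denominator 4−1=3):
R_{2,1} = 0.063420 + (0.063420 − 0.014880)/3 = 0.079600
R_{3,1} = (4·0.073842 − 0.063420) / 3 = 0.077316
R_{3,2} = 0.077316 + (0.077316 − 0.079600)/15 = 0.077164
(Column j=1 coincides with Simpson's rule on the same nodes.)

0.0772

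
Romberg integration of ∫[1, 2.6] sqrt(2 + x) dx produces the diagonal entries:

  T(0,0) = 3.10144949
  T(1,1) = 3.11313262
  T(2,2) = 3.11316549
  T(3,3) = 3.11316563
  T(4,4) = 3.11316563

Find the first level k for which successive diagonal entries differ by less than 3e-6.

k = 3

|T(1,1) − T(0,0)| = 0.01168313 ≥ 3e-6
|T(2,2) − T(1,1)| = 0.00003287 ≥ 3e-6
|T(3,3) − T(2,2)| = 0.00000014 < 3e-6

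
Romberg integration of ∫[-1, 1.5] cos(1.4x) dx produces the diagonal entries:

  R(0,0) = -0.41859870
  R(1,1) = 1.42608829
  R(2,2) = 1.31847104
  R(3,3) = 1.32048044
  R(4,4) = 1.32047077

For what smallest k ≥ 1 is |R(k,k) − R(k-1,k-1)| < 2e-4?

k = 4

|R(1,1) − R(0,0)| = 1.84468699 ≥ 2e-4
|R(2,2) − R(1,1)| = 0.10761725 ≥ 2e-4
|R(3,3) − R(2,2)| = 0.00200940 ≥ 2e-4
|R(4,4) − R(3,3)| = 0.00000967 < 2e-4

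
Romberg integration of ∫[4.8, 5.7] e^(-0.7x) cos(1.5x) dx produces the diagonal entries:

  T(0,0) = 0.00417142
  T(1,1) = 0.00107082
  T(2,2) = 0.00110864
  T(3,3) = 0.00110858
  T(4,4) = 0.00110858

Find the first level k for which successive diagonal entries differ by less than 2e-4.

k = 2

|T(1,1) − T(0,0)| = 0.00310060 ≥ 2e-4
|T(2,2) − T(1,1)| = 0.00003782 < 2e-4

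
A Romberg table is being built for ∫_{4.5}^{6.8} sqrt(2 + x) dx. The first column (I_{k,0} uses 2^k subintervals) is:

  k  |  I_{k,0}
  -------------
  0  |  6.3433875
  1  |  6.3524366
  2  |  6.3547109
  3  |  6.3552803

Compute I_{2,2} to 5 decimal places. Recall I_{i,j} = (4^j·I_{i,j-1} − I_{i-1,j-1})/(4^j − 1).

6.35547

Richardson extrapolation on the trapezoidal column (denominator 4−1=3):
I_{1,1} = 6.3524366 + (6.3524366 − 6.3433875)/3 = 6.3554530
I_{2,1} = 6.3547109 + (6.3547109 − 6.3524366)/3 = 6.3554690
I_{2,2} = (16·6.3554690 − 6.3554530) / 15 = 6.3554701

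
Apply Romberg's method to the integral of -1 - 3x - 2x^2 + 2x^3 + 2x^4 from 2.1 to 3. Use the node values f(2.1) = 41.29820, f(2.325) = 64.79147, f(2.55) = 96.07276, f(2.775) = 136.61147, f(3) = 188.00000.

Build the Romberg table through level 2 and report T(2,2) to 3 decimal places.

T(0,0) (trapezoid, 1 panel, h=0.9000): 103.18419
T(1,0) (trapezoid, 2 panels, h=0.4500): 94.82484
T(2,0) (trapezoid, 4 panels, h=0.2250): 92.72808
T(1,1) = 94.82484 + (94.82484 − 103.18419)/3 = 92.03839
T(2,1) = 92.72808 + (92.72808 − 94.82484)/3 = 92.02916
T(2,2) = 92.02916 + (92.02916 − 92.03839)/15 = 92.02854

92.029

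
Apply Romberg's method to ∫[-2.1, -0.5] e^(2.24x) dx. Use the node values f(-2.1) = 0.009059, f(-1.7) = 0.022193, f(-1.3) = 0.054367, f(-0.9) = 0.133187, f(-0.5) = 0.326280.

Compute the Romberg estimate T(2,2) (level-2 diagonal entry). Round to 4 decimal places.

T(0,0) (trapezoid, 1 panel, h=1.6000): 0.268271
T(1,0) (trapezoid, 2 panels, h=0.8000): 0.177629
T(2,0) (trapezoid, 4 panels, h=0.4000): 0.150967
T(1,1) = 0.177629 + (0.177629 − 0.268271)/3 = 0.147415
T(2,1) = 0.150967 + (0.150967 − 0.177629)/3 = 0.142080
T(2,2) = 0.142080 + (0.142080 − 0.147415)/15 = 0.141724

0.1417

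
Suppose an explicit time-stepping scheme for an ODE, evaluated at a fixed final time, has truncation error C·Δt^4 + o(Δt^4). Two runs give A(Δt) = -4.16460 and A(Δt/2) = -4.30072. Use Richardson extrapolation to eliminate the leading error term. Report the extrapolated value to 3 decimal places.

-4.310

Extrapolated value = (16·A(Δt/2) − A(Δt)) / (16 − 1)
= (16·(-4.30072) − (-4.16460)) / 15
= -64.64692 / 15 = -4.30979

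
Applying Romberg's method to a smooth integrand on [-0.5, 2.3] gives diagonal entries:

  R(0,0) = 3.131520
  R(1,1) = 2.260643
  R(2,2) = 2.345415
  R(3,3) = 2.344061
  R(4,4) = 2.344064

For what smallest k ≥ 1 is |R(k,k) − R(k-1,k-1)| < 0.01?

k = 3

|R(1,1) − R(0,0)| = 0.870877 ≥ 0.01
|R(2,2) − R(1,1)| = 0.084772 ≥ 0.01
|R(3,3) − R(2,2)| = 0.001354 < 0.01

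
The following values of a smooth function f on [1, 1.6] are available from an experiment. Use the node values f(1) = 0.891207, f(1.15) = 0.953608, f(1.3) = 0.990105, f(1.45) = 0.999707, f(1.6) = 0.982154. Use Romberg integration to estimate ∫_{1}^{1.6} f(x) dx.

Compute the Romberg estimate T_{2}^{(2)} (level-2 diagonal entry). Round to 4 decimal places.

0.5833

T_{0}^{(0)} (trapezoid, 1 panel, h=0.6000): 0.562008
T_{1}^{(0)} (trapezoid, 2 panels, h=0.3000): 0.578036
T_{2}^{(0)} (trapezoid, 4 panels, h=0.1500): 0.582015
T_{1}^{(1)} = 0.578036 + (0.578036 − 0.562008)/3 = 0.583379
T_{2}^{(1)} = 0.582015 + (0.582015 − 0.578036)/3 = 0.583341
T_{2}^{(2)} = 0.583341 + (0.583341 − 0.583379)/15 = 0.583338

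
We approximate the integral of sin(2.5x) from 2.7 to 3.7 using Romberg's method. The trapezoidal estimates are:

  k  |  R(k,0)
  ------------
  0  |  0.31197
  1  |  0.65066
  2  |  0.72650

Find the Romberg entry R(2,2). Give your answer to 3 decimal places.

R(1,1) = 0.65066 + (0.65066 − 0.31197)/3 = 0.76356
R(2,1) = (4·0.72650 − 0.65066) / 3 = 0.75178
R(2,2) = (16·0.75178 − 0.76356) / 15 = 0.75099
(Column j=1 coincides with Simpson's rule on the same nodes.)

0.751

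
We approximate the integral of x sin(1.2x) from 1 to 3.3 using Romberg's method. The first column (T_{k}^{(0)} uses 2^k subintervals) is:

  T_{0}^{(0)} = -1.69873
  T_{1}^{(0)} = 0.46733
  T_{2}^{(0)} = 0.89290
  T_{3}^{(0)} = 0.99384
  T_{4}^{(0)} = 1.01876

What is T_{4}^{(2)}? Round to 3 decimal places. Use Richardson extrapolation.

1.027

T_{3}^{(1)} = 0.99384 + (0.99384 − 0.89290)/3 = 1.02749
T_{4}^{(1)} = (4·1.01876 − 0.99384) / 3 = 1.02707
T_{4}^{(2)} = 1.02707 + (1.02707 − 1.02749)/15 = 1.02704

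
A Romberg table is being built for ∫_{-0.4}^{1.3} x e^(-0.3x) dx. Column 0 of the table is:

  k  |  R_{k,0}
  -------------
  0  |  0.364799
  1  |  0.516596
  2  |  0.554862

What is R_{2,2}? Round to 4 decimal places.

0.5676

Richardson extrapolation on the trapezoidal column (denominator 4−1=3):
R_{1,1} = (4·0.516596 − 0.364799) / 3 = 0.567195
R_{2,1} = (4·0.554862 − 0.516596) / 3 = 0.567617
R_{2,2} = 0.567617 + (0.567617 − 0.567195)/15 = 0.567645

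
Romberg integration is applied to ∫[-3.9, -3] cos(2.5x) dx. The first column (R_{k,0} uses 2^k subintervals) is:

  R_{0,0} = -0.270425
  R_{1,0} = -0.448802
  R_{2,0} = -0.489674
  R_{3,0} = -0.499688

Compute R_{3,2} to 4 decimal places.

Richardson extrapolation on the trapezoidal column (denominator 4−1=3):
R_{2,1} = (4·(-0.489674) − (-0.448802)) / 3 = -0.503298
R_{3,1} = -0.499688 + (-0.499688 − (-0.489674))/3 = -0.503026
R_{3,2} = (16·(-0.503026) − (-0.503298)) / 15 = -0.503008

-0.5030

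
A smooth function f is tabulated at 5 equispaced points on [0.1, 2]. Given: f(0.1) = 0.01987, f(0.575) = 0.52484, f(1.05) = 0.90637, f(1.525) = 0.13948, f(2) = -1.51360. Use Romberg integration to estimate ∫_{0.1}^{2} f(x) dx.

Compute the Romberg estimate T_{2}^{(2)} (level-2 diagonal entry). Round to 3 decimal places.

T_{0}^{(0)} (trapezoid, 1 panel, h=1.9000): -1.41904
T_{1}^{(0)} (trapezoid, 2 panels, h=0.9500): 0.15153
T_{2}^{(0)} (trapezoid, 4 panels, h=0.4750): 0.39132
T_{1}^{(1)} = 0.15153 + (0.15153 − (-1.41904))/3 = 0.67505
T_{2}^{(1)} = 0.39132 + (0.39132 − 0.15153)/3 = 0.47125
T_{2}^{(2)} = 0.47125 + (0.47125 − 0.67505)/15 = 0.45766

0.458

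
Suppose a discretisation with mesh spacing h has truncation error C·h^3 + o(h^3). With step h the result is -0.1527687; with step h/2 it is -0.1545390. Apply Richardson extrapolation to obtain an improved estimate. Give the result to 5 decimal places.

-0.15479

The leading error scales as h^3; refining by a factor of 2 reduces it by 2^3 = 8.
Extrapolated value = (8·A(h/2) − A(h)) / (8 − 1)
= (8·(-0.1545390) − (-0.1527687)) / 7
= -1.0835433 / 7 = -0.1547919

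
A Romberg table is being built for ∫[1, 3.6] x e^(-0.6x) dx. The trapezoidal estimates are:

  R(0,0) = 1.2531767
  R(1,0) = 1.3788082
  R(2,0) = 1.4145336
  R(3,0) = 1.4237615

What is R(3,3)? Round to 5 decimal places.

Richardson extrapolation on the trapezoidal column (denominator 4−1=3):
R(1,1) = (4·1.3788082 − 1.2531767) / 3 = 1.4206854
R(2,1) = (4·1.4145336 − 1.3788082) / 3 = 1.4264421
R(3,1) = (4·1.4237615 − 1.4145336) / 3 = 1.4268375
R(2,2) = (16·1.4264421 − 1.4206854) / 15 = 1.4268259
R(3,2) = (16·1.4268375 − 1.4264421) / 15 = 1.4268639
R(3,3) = (64·1.4268639 − 1.4268259) / 63 = 1.4268645

1.42686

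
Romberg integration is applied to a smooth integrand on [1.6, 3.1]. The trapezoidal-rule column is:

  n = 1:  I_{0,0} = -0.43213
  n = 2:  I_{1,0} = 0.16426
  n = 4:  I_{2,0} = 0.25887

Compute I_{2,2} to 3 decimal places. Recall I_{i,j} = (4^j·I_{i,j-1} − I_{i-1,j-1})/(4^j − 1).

Richardson extrapolation on the trapezoidal column (denominator 4−1=3):
I_{1,1} = (4·0.16426 − (-0.43213)) / 3 = 0.36306
I_{2,1} = (4·0.25887 − 0.16426) / 3 = 0.29041
I_{2,2} = (16·0.29041 − 0.36306) / 15 = 0.28557

0.286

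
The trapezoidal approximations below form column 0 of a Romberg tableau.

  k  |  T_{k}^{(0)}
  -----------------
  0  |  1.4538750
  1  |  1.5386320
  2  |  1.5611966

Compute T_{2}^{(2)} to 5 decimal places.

Richardson extrapolation on the trapezoidal column (denominator 4−1=3):
T_{1}^{(1)} = (4·1.5386320 − 1.4538750) / 3 = 1.5668843
T_{2}^{(1)} = 1.5611966 + (1.5611966 − 1.5386320)/3 = 1.5687181
T_{2}^{(2)} = 1.5687181 + (1.5687181 − 1.5668843)/15 = 1.5688404

1.56884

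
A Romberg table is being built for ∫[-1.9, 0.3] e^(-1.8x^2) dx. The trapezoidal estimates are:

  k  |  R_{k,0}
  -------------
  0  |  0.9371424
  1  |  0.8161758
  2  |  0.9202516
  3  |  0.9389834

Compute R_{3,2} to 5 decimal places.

0.94458

Richardson extrapolation on the trapezoidal column (denominator 4−1=3):
R_{2,1} = (4·0.9202516 − 0.8161758) / 3 = 0.9549435
R_{3,1} = (4·0.9389834 − 0.9202516) / 3 = 0.9452273
R_{3,2} = 0.9452273 + (0.9452273 − 0.9549435)/15 = 0.9445796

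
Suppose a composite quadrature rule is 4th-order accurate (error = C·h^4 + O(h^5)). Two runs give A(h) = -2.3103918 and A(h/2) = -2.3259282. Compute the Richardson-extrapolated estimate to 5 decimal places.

Extrapolated value = (16·A(h/2) − A(h)) / (16 − 1)
= (16·(-2.3259282) − (-2.3103918)) / 15
= -34.9044594 / 15 = -2.3269640

-2.32696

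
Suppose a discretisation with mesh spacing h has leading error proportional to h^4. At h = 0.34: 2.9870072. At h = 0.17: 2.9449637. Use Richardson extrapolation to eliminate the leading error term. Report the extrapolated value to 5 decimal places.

Extrapolated value = (16·A(h/2) − A(h)) / (16 − 1)
= (16·2.9449637 − 2.9870072) / 15
= 44.1324120 / 15 = 2.9421608

2.94216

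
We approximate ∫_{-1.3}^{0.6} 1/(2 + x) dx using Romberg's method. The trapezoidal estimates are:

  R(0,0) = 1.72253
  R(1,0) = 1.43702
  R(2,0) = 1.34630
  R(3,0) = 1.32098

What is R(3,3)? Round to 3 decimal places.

R(1,1) = 1.43702 + (1.43702 − 1.72253)/3 = 1.34185
R(2,1) = (4·1.34630 − 1.43702) / 3 = 1.31606
R(3,1) = 1.32098 + (1.32098 − 1.34630)/3 = 1.31254
R(2,2) = (16·1.31606 − 1.34185) / 15 = 1.31434
R(3,2) = 1.31254 + (1.31254 − 1.31606)/15 = 1.31231
R(3,3) = (64·1.31231 − 1.31434) / 63 = 1.31228

1.312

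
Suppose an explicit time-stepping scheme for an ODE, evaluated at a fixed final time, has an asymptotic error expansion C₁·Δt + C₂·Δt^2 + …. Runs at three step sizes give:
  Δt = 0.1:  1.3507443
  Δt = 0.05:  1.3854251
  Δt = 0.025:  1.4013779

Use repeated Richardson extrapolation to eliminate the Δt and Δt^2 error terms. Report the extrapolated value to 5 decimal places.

First eliminate the Δt term (factor 2^1 = 2):
  B₁ = (2·1.3854251 − 1.3507443)/1 = 1.4201059
  B₂ = (2·1.4013779 − 1.3854251)/1 = 1.4173307
Then eliminate the Δt^2 term (factor 2^2 = 4):
  (4·1.4173307 − 1.4201059)/3 = 1.4164056

1.41641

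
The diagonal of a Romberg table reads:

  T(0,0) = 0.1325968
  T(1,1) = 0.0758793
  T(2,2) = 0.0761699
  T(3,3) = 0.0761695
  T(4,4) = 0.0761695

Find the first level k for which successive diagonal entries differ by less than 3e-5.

k = 3

|T(1,1) − T(0,0)| = 0.0567175 ≥ 3e-5
|T(2,2) − T(1,1)| = 0.0002906 ≥ 3e-5
|T(3,3) − T(2,2)| = 0.0000004 < 3e-5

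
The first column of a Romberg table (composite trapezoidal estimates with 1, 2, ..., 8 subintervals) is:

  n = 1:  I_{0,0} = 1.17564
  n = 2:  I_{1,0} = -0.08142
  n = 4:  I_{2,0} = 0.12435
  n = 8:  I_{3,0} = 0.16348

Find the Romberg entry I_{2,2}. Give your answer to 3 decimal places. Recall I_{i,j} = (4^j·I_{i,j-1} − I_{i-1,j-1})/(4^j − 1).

0.239

Richardson extrapolation on the trapezoidal column (denominator 4−1=3):
I_{1,1} = -0.08142 + (-0.08142 − 1.17564)/3 = -0.50044
I_{2,1} = 0.12435 + (0.12435 − (-0.08142))/3 = 0.19294
I_{2,2} = (16·0.19294 − (-0.50044)) / 15 = 0.23917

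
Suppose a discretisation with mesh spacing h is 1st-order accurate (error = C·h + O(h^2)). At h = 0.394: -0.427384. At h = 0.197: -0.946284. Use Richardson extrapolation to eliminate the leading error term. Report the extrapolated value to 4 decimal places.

The leading error scales as h; refining by a factor of 2 reduces it by 2^1 = 2.
Extrapolated value = (2·A(h/2) − A(h)) / (2 − 1)
= (2·(-0.946284) − (-0.427384)) / 1
= -1.465184 / 1 = -1.465184

-1.4652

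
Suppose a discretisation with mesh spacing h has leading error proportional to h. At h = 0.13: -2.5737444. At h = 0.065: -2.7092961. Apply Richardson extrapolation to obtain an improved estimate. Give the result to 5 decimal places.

-2.84485

The leading error scales as h; refining by a factor of 2 reduces it by 2^1 = 2.
Extrapolated value = (2·A(h/2) − A(h)) / (2 − 1)
= (2·(-2.7092961) − (-2.5737444)) / 1
= -2.8448478 / 1 = -2.8448478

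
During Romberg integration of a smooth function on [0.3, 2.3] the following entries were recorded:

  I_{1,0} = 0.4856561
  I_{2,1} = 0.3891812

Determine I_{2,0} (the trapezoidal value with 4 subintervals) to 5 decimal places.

From I_{2,1} = (4·I_{2,0} − I_{1,0})/3, solve for I_{2,0}:
4·I_{2,0} = 3·0.3891812 + 0.4856561 = 1.6531997
I_{2,0} = 0.4132999

0.41330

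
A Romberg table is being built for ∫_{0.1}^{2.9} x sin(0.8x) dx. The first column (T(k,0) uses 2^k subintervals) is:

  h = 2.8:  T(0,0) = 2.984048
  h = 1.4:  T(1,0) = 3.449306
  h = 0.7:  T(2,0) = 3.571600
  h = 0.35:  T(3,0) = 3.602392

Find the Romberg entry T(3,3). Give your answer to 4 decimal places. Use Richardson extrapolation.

T(1,1) = (4·3.449306 − 2.984048) / 3 = 3.604392
T(2,1) = 3.571600 + (3.571600 − 3.449306)/3 = 3.612365
T(3,1) = 3.602392 + (3.602392 − 3.571600)/3 = 3.612656
T(2,2) = (16·3.612365 − 3.604392) / 15 = 3.612897
T(3,2) = (16·3.612656 − 3.612365) / 15 = 3.612675
T(3,3) = 3.612675 + (3.612675 − 3.612897)/63 = 3.612671
(Column j=1 coincides with Simpson's rule on the same nodes.)

3.6127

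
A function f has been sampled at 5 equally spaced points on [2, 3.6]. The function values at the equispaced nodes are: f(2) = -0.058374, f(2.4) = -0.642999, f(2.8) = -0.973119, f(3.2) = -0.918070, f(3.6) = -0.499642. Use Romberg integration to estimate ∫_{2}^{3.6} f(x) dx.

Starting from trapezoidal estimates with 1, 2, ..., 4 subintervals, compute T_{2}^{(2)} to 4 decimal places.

-1.1651

T_{0}^{(0)} (trapezoid, 1 panel, h=1.6000): -0.446413
T_{1}^{(0)} (trapezoid, 2 panels, h=0.8000): -1.001702
T_{2}^{(0)} (trapezoid, 4 panels, h=0.4000): -1.125278
T_{1}^{(1)} = -1.001702 + (-1.001702 − (-0.446413))/3 = -1.186798
T_{2}^{(1)} = -1.125278 + (-1.125278 − (-1.001702))/3 = -1.166470
T_{2}^{(2)} = -1.166470 + (-1.166470 − (-1.186798))/15 = -1.165115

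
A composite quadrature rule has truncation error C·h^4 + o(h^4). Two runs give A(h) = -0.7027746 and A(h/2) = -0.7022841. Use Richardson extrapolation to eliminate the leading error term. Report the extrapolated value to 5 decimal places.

The leading error scales as h^4; refining by a factor of 2 reduces it by 2^4 = 16.
Extrapolated value = (16·A(h/2) − A(h)) / (16 − 1)
= (16·(-0.7022841) − (-0.7027746)) / 15
= -10.5337710 / 15 = -0.7022514

-0.70225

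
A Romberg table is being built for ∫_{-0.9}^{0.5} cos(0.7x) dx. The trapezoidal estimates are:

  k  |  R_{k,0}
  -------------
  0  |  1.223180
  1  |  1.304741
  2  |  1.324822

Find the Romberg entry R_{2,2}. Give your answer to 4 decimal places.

1.3315

Richardson extrapolation on the trapezoidal column (denominator 4−1=3):
R_{1,1} = (4·1.304741 − 1.223180) / 3 = 1.331928
R_{2,1} = (4·1.324822 − 1.304741) / 3 = 1.331516
R_{2,2} = (16·1.331516 − 1.331928) / 15 = 1.331489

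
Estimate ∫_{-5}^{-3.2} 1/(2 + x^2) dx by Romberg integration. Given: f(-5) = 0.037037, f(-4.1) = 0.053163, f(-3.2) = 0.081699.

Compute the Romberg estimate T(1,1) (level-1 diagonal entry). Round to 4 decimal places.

0.0994

T(0,0) (trapezoid, 1 panel, h=1.8000): 0.106862
T(1,0) (trapezoid, 2 panels, h=0.9000): 0.101278
T(1,1) = 0.101278 + (0.101278 − 0.106862)/3 = 0.099417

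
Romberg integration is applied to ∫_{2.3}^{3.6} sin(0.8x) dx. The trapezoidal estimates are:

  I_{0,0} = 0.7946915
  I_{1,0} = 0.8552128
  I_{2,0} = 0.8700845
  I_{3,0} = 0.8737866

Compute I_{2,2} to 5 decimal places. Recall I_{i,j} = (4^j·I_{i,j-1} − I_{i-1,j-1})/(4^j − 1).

0.87502

Richardson extrapolation on the trapezoidal column (denominator 4−1=3):
I_{1,1} = 0.8552128 + (0.8552128 − 0.7946915)/3 = 0.8753866
I_{2,1} = 0.8700845 + (0.8700845 − 0.8552128)/3 = 0.8750417
I_{2,2} = (16·0.8750417 − 0.8753866) / 15 = 0.8750187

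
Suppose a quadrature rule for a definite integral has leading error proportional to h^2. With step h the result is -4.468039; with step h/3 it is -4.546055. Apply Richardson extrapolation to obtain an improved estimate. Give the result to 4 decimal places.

-4.5558

The leading error scales as h^2; refining by a factor of 3 reduces it by 3^2 = 9.
Extrapolated value = (9·A(h/3) − A(h)) / (9 − 1)
= (9·(-4.546055) − (-4.468039)) / 8
= -36.446456 / 8 = -4.555807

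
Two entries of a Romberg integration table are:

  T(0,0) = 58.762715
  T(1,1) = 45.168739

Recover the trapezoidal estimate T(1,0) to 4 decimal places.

From T(1,1) = (4·T(1,0) − T(0,0))/3, solve for T(1,0):
4·T(1,0) = 3·45.168739 + 58.762715 = 194.268932
T(1,0) = 48.567233

48.5672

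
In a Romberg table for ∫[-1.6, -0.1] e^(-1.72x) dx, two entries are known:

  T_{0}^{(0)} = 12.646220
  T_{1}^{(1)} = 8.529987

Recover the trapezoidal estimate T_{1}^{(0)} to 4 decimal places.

From T_{1}^{(1)} = (4·T_{1}^{(0)} − T_{0}^{(0)})/3, solve for T_{1}^{(0)}:
4·T_{1}^{(0)} = 3·8.529987 + 12.646220 = 38.236181
T_{1}^{(0)} = 9.559045

9.5590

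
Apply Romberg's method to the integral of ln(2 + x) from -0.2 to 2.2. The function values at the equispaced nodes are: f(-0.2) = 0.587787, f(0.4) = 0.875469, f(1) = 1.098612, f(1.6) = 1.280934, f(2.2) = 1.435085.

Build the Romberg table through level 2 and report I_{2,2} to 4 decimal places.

2.5693

I_{0,0} (trapezoid, 1 panel, h=2.4000): 2.427446
I_{1,0} (trapezoid, 2 panels, h=1.2000): 2.532058
I_{2,0} (trapezoid, 4 panels, h=0.6000): 2.559871
I_{1,1} = 2.532058 + (2.532058 − 2.427446)/3 = 2.566929
I_{2,1} = 2.559871 + (2.559871 − 2.532058)/3 = 2.569142
I_{2,2} = 2.569142 + (2.569142 − 2.566929)/15 = 2.569290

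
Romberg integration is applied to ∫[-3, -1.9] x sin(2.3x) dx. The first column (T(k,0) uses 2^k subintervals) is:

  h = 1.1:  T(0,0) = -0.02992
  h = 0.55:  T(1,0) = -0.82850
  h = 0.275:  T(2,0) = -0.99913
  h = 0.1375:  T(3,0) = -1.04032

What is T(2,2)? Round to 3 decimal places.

T(1,1) = (4·(-0.82850) − (-0.02992)) / 3 = -1.09469
T(2,1) = -0.99913 + (-0.99913 − (-0.82850))/3 = -1.05601
T(2,2) = -1.05601 + (-1.05601 − (-1.09469))/15 = -1.05343

-1.053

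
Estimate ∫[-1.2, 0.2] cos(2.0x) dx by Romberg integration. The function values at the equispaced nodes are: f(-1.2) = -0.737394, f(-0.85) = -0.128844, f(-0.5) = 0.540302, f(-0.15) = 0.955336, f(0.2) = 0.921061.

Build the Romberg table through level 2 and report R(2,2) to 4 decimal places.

0.5323

R(0,0) (trapezoid, 1 panel, h=1.4000): 0.128567
R(1,0) (trapezoid, 2 panels, h=0.7000): 0.442495
R(2,0) (trapezoid, 4 panels, h=0.3500): 0.510520
R(1,1) = 0.442495 + (0.442495 − 0.128567)/3 = 0.547138
R(2,1) = 0.510520 + (0.510520 − 0.442495)/3 = 0.533195
R(2,2) = 0.533195 + (0.533195 − 0.547138)/15 = 0.532265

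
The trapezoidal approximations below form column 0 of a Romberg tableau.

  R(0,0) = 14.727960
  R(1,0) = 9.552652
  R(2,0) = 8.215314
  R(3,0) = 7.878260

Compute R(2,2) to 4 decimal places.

Richardson extrapolation on the trapezoidal column (denominator 4−1=3):
R(1,1) = (4·9.552652 − 14.727960) / 3 = 7.827549
R(2,1) = 8.215314 + (8.215314 − 9.552652)/3 = 7.769535
R(2,2) = 7.769535 + (7.769535 − 7.827549)/15 = 7.765667

7.7657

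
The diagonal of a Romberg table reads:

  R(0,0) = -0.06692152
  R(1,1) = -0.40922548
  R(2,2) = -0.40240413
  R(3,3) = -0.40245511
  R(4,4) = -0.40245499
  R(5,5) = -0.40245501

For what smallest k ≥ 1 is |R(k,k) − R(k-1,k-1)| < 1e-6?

|R(1,1) − R(0,0)| = 0.34230396 ≥ 1e-6
|R(2,2) − R(1,1)| = 0.00682135 ≥ 1e-6
|R(3,3) − R(2,2)| = 0.00005098 ≥ 1e-6
|R(4,4) − R(3,3)| = 0.00000012 < 1e-6

k = 4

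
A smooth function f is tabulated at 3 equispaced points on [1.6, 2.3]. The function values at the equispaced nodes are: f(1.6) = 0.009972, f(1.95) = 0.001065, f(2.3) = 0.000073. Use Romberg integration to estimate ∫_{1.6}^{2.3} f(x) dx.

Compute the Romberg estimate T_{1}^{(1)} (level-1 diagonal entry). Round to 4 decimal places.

T_{0}^{(0)} (trapezoid, 1 panel, h=0.7000): 0.003516
T_{1}^{(0)} (trapezoid, 2 panels, h=0.3500): 0.002131
T_{1}^{(1)} = 0.002131 + (0.002131 − 0.003516)/3 = 0.001669

0.0017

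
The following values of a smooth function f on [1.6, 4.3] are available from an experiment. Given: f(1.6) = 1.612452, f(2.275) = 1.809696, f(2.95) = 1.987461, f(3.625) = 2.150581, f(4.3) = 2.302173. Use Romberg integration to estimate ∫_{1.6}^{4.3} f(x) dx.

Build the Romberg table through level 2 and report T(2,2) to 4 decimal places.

5.3394

T(0,0) (trapezoid, 1 panel, h=2.7000): 5.284744
T(1,0) (trapezoid, 2 panels, h=1.3500): 5.325444
T(2,0) (trapezoid, 4 panels, h=0.6750): 5.335909
T(1,1) = 5.325444 + (5.325444 − 5.284744)/3 = 5.339011
T(2,1) = 5.335909 + (5.335909 − 5.325444)/3 = 5.339397
T(2,2) = 5.339397 + (5.339397 − 5.339011)/15 = 5.339423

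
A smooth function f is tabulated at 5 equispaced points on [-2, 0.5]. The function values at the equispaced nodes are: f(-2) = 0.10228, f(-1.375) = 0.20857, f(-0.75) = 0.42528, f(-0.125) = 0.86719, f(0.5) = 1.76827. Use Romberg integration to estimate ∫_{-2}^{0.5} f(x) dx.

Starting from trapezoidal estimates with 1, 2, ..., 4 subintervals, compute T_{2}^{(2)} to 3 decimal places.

T_{0}^{(0)} (trapezoid, 1 panel, h=2.5000): 2.33819
T_{1}^{(0)} (trapezoid, 2 panels, h=1.2500): 1.70069
T_{2}^{(0)} (trapezoid, 4 panels, h=0.6250): 1.52270
T_{1}^{(1)} = 1.70069 + (1.70069 − 2.33819)/3 = 1.48819
T_{2}^{(1)} = 1.52270 + (1.52270 − 1.70069)/3 = 1.46337
T_{2}^{(2)} = 1.46337 + (1.46337 − 1.48819)/15 = 1.46172

1.462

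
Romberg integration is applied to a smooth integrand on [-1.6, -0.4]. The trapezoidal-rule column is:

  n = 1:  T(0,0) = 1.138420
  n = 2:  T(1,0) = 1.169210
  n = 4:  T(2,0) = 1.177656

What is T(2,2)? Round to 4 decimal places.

T(1,1) = 1.169210 + (1.169210 − 1.138420)/3 = 1.179473
T(2,1) = 1.177656 + (1.177656 − 1.169210)/3 = 1.180471
T(2,2) = (16·1.180471 − 1.179473) / 15 = 1.180538

1.1805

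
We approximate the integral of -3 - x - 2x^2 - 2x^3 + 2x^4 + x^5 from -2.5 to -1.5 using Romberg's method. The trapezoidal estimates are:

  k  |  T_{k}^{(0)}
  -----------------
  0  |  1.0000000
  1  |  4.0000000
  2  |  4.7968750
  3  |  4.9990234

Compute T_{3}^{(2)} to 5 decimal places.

5.06667

Richardson extrapolation on the trapezoidal column (denominator 4−1=3):
T_{2}^{(1)} = (4·4.7968750 − 4.0000000) / 3 = 5.0625000
T_{3}^{(1)} = (4·4.9990234 − 4.7968750) / 3 = 5.0664062
T_{3}^{(2)} = (16·5.0664062 − 5.0625000) / 15 = 5.0666666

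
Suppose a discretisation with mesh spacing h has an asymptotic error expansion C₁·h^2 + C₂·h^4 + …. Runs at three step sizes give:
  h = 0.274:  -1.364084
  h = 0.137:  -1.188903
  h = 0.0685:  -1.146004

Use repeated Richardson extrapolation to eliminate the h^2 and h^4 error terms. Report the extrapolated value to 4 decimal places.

-1.1318

First eliminate the h^2 term (factor 2^2 = 4):
  B₁ = (4·(-1.188903) − (-1.364084))/3 = -1.130509
  B₂ = (4·(-1.146004) − (-1.188903))/3 = -1.131704
Then eliminate the h^4 term (factor 2^4 = 16):
  (16·(-1.131704) − (-1.130509))/15 = -1.131784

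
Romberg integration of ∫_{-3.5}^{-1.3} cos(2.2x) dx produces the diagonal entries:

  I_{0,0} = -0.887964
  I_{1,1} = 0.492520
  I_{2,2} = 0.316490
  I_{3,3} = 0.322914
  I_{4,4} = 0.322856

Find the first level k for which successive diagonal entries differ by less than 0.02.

|I_{1,1} − I_{0,0}| = 1.380484 ≥ 0.02
|I_{2,2} − I_{1,1}| = 0.176030 ≥ 0.02
|I_{3,3} − I_{2,2}| = 0.006424 < 0.02

k = 3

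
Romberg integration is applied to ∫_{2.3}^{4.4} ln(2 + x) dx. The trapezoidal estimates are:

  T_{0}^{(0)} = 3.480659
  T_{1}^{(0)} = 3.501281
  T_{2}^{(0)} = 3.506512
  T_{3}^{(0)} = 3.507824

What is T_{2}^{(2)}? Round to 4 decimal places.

T_{1}^{(1)} = 3.501281 + (3.501281 − 3.480659)/3 = 3.508155
T_{2}^{(1)} = (4·3.506512 − 3.501281) / 3 = 3.508256
T_{2}^{(2)} = 3.508256 + (3.508256 − 3.508155)/15 = 3.508263

3.5083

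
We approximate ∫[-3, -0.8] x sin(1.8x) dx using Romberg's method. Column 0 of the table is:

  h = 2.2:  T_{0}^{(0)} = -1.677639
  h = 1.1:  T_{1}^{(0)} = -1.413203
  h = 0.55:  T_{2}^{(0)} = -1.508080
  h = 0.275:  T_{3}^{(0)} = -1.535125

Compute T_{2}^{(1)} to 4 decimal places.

-1.5397

Richardson extrapolation on the trapezoidal column (denominator 4−1=3):
T_{2}^{(1)} = (4·(-1.508080) − (-1.413203)) / 3 = -1.539706
(Column j=1 coincides with Simpson's rule on the same nodes.)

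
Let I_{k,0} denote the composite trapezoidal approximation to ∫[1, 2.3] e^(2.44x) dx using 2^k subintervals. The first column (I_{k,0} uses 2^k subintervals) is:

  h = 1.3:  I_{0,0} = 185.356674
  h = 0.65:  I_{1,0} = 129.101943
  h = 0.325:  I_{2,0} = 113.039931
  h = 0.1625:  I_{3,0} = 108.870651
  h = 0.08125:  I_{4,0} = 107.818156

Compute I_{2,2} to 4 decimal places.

107.5083

Richardson extrapolation on the trapezoidal column (denominator 4−1=3):
I_{1,1} = 129.101943 + (129.101943 − 185.356674)/3 = 110.350366
I_{2,1} = 113.039931 + (113.039931 − 129.101943)/3 = 107.685927
I_{2,2} = 107.685927 + (107.685927 − 110.350366)/15 = 107.508298
(Column j=1 coincides with Simpson's rule on the same nodes.)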